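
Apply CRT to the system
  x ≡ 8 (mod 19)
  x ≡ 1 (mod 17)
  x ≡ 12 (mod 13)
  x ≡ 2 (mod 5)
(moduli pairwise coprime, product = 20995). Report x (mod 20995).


Product of moduli M = 19 · 17 · 13 · 5 = 20995.
Merge one congruence at a time:
  Start: x ≡ 8 (mod 19).
  Combine with x ≡ 1 (mod 17); new modulus lcm = 323.
    Write x = 8 + 19·t and substitute into x ≡ 1 (mod 17): 19·t ≡ 1 − 8 = -7 (mod 17).
    Reduce coefficients mod 17: 2·t ≡ 10 (mod 17).
    The inverse of 2 mod 17 is 9 (since 2·9 = 18 = 1·17 + 1), so t ≡ 9·10 = 90 ≡ 5 (mod 17).
    Then x = 8 + 19·5 = 103, valid modulo lcm(19, 17) = 323: x ≡ 103 (mod 323).
  Combine with x ≡ 12 (mod 13); new modulus lcm = 4199.
    Write x = 103 + 323·t and substitute into x ≡ 12 (mod 13): 323·t ≡ 12 − 103 = -91 (mod 13).
    Reduce coefficients mod 13: 11·t ≡ 0 (mod 13).
    The inverse of 11 mod 13 is 6 (since 11·6 = 66 = 5·13 + 1), so t ≡ 6·0 = 0 ≡ 0 (mod 13).
    Then x = 103 + 323·0 = 103, valid modulo lcm(323, 13) = 4199: x ≡ 103 (mod 4199).
  Combine with x ≡ 2 (mod 5); new modulus lcm = 20995.
    Write x = 103 + 4199·t and substitute into x ≡ 2 (mod 5): 4199·t ≡ 2 − 103 = -101 (mod 5).
    Reduce coefficients mod 5: 4·t ≡ 4 (mod 5).
    The inverse of 4 mod 5 is 4 (since 4·4 = 16 = 3·5 + 1), so t ≡ 4·4 = 16 ≡ 1 (mod 5).
    Then x = 103 + 4199·1 = 4302, valid modulo lcm(4199, 5) = 20995: x ≡ 4302 (mod 20995).
Verify against each original: 4302 mod 19 = 8, 4302 mod 17 = 1, 4302 mod 13 = 12, 4302 mod 5 = 2.

x ≡ 4302 (mod 20995).


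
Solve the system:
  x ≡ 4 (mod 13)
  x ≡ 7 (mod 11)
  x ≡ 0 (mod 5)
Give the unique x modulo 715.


Moduli 13, 11, 5 are pairwise coprime; by CRT there is a unique solution modulo M = 13 · 11 · 5 = 715.
Solve pairwise, accumulating the modulus:
  Start with x ≡ 4 (mod 13).
  Combine with x ≡ 7 (mod 11): since gcd(13, 11) = 1, we get a unique residue mod 143.
    Write x = 4 + 13·t and substitute into x ≡ 7 (mod 11): 13·t ≡ 7 − 4 = 3 (mod 11).
    Reduce coefficients mod 11: 2·t ≡ 3 (mod 11).
    The inverse of 2 mod 11 is 6 (since 2·6 = 12 = 1·11 + 1), so t ≡ 6·3 = 18 ≡ 7 (mod 11).
    Then x = 4 + 13·7 = 95, valid modulo lcm(13, 11) = 143: x ≡ 95 (mod 143).
  Combine with x ≡ 0 (mod 5): since gcd(143, 5) = 1, we get a unique residue mod 715.
    Write x = 95 + 143·t and substitute into x ≡ 0 (mod 5): 143·t ≡ 0 − 95 = -95 (mod 5).
    Reduce coefficients mod 5: 3·t ≡ 0 (mod 5).
    The inverse of 3 mod 5 is 2 (since 3·2 = 6 = 1·5 + 1), so t ≡ 2·0 = 0 ≡ 0 (mod 5).
    Then x = 95 + 143·0 = 95, valid modulo lcm(143, 5) = 715: x ≡ 95 (mod 715).
Verify: 95 mod 13 = 4 ✓, 95 mod 11 = 7 ✓, 95 mod 5 = 0 ✓.

x ≡ 95 (mod 715).


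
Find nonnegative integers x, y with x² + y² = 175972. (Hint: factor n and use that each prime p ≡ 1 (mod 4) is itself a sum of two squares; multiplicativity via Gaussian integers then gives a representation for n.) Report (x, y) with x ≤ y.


Step 1: Factor n = 175972 = 2^2 · 29 · 37 · 41.
Step 2: Check the mod-4 condition on each prime factor: 2 = 2 (special); 29 ≡ 1 (mod 4), exponent 1; 37 ≡ 1 (mod 4), exponent 1; 41 ≡ 1 (mod 4), exponent 1.
All primes ≡ 3 (mod 4) appear to even exponent (or don't appear), so by the two-squares theorem n IS expressible as a sum of two squares.
Step 3: Build a representation. Group n = k² · m with k = 2 and m = 29 · 37 · 41 = 43993 (a product of primes ≡ 1 (mod 4)); a representation of m scales to one of n via (k·x)² + (k·y)² = k²(x² + y²). Each prime p ≡ 1 (mod 4) is itself a sum of two squares; find a² by testing p − a² for a perfect square:
  29: 29 − 1² = 28, 29 − 2² = 25 = 5² ⇒ 29 = 2² + 5².
  37: 37 − 1² = 36 = 6² ⇒ 37 = 1² + 6².
  41: 41 − 1² = 40, 41 − 2² = 37, 41 − 3² = 32, 41 − 4² = 25 = 5² ⇒ 41 = 4² + 5².
  Combine using the Brahmagupta–Fibonacci identity (a² + b²)(c² + d²) = (ac − bd)² + (ad + bc)² = (ac + bd)² + (ad − bc)²:
  29 · 37 = 1073: from (2² + 5²)(1² + 6²), take (2·1 − 5·6, 2·6 + 5·1) = (2 − 30, 12 + 5) = (-28, 17); dropping signs (only squares matter) gives (28, 17); check 28² + 17² = 784 + 289 = 1073 ✓.
  1073 · 41 = 43993: from (28² + 17²)(4² + 5²), take (28·4 − 17·5, 28·5 + 17·4) = (112 − 85, 140 + 68) = (27, 208); check 27² + 208² = 729 + 43264 = 43993 ✓.
  Scale by k = 2: (2·27, 2·208) = (54, 416).
Step 4: Order so x ≤ y and verify: 54² + 416² = 2916 + 173056 = 175972 = n. ✓

n = 175972 = 54² + 416² (one valid representation with x ≤ y).


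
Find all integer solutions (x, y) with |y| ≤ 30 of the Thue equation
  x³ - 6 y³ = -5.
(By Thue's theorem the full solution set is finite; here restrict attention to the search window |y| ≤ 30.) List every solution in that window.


The equation is x³ - 6y³ = -5. For fixed y, x³ = 6·y³ − 5, so a solution requires the RHS to be a perfect cube.
Strategy: iterate y from -30 to 30, compute RHS = 6·y³ − 5, and check whether it is a (positive or negative) perfect cube.
Check small values of y:
  y = 0: RHS = -5 is not a perfect cube.
  y = 1: RHS = 1 = (1)³ ⇒ x = 1 works.
  y = -1: RHS = -11 is not a perfect cube.
  y = 2: RHS = 43 is not a perfect cube.
  y = -2: RHS = -53 is not a perfect cube.
  y = 3: RHS = 157 is not a perfect cube.
  y = -3: RHS = -167 is not a perfect cube.
Continuing the search up to |y| = 30 finds no further solutions beyond those listed.
Collected solutions: (1, 1).

Solutions (with |y| ≤ 30): (1, 1).


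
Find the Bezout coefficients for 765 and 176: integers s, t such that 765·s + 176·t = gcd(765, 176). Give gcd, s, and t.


Euclidean algorithm on (765, 176) — divide until remainder is 0:
  765 = 4 · 176 + 61
  176 = 2 · 61 + 54
  61 = 1 · 54 + 7
  54 = 7 · 7 + 5
  7 = 1 · 5 + 2
  5 = 2 · 2 + 1
  2 = 2 · 1 + 0
gcd(765, 176) = 1.
Track Bezout coefficients alongside the remainders: start with r₀ = 765 = a·1 + b·0 (s = 1, t = 0) and r₁ = 176 = a·0 + b·1 (s = 0, t = 1); each new remainder r_{k+1} = r_{k-1} − q_k·r_k inherits s_{k+1} = s_{k-1} − q_k·s_k, t_{k+1} = t_{k-1} − q_k·t_k, so r_k = a·s_k + b·t_k at every step:
  q = 4: r = 61, s = 1 − 4·0 = 1, t = 0 − 4·1 = -4  (check: 765·1 + 176·(-4) = 61)
  q = 2: r = 54, s = 0 − 2·1 = -2, t = 1 − 2·(-4) = 9  (check: 765·(-2) + 176·9 = 54)
  q = 1: r = 7, s = 1 − 1·(-2) = 3, t = -4 − 1·9 = -13  (check: 765·3 + 176·(-13) = 7)
  q = 7: r = 5, s = -2 − 7·3 = -23, t = 9 − 7·(-13) = 100  (check: 765·(-23) + 176·100 = 5)
  q = 1: r = 2, s = 3 − 1·(-23) = 26, t = -13 − 1·100 = -113  (check: 765·26 + 176·(-113) = 2)
  q = 2: r = 1, s = -23 − 2·26 = -75, t = 100 − 2·(-113) = 326  (check: 765·(-75) + 176·326 = 1)
The row with r = 1 (the gcd) gives the Bezout coefficients s = -75, t = 326.
Result: 765 · (-75) + 176 · (326) = 1.

gcd(765, 176) = 1; s = -75, t = 326 (check: 765·(-75) + 176·326 = 1).


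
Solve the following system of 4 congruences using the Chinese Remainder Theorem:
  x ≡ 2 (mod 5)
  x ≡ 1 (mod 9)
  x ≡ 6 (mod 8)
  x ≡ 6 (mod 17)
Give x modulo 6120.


Product of moduli M = 5 · 9 · 8 · 17 = 6120.
Merge one congruence at a time:
  Start: x ≡ 2 (mod 5).
  Combine with x ≡ 1 (mod 9); new modulus lcm = 45.
    Write x = 2 + 5·t and substitute into x ≡ 1 (mod 9): 5·t ≡ 1 − 2 = -1 (mod 9).
    Reduce coefficients mod 9: 5·t ≡ 8 (mod 9).
    The inverse of 5 mod 9 is 2 (since 5·2 = 10 = 1·9 + 1), so t ≡ 2·8 = 16 ≡ 7 (mod 9).
    Then x = 2 + 5·7 = 37, valid modulo lcm(5, 9) = 45: x ≡ 37 (mod 45).
  Combine with x ≡ 6 (mod 8); new modulus lcm = 360.
    Write x = 37 + 45·t and substitute into x ≡ 6 (mod 8): 45·t ≡ 6 − 37 = -31 (mod 8).
    Reduce coefficients mod 8: 5·t ≡ 1 (mod 8).
    The inverse of 5 mod 8 is 5 (since 5·5 = 25 = 3·8 + 1), so t ≡ 5·1 = 5 ≡ 5 (mod 8).
    Then x = 37 + 45·5 = 262, valid modulo lcm(45, 8) = 360: x ≡ 262 (mod 360).
  Combine with x ≡ 6 (mod 17); new modulus lcm = 6120.
    Write x = 262 + 360·t and substitute into x ≡ 6 (mod 17): 360·t ≡ 6 − 262 = -256 (mod 17).
    Reduce coefficients mod 17: 3·t ≡ 16 (mod 17).
    The inverse of 3 mod 17 is 6 (since 3·6 = 18 = 1·17 + 1), so t ≡ 6·16 = 96 ≡ 11 (mod 17).
    Then x = 262 + 360·11 = 4222, valid modulo lcm(360, 17) = 6120: x ≡ 4222 (mod 6120).
Verify against each original: 4222 mod 5 = 2, 4222 mod 9 = 1, 4222 mod 8 = 6, 4222 mod 17 = 6.

x ≡ 4222 (mod 6120).


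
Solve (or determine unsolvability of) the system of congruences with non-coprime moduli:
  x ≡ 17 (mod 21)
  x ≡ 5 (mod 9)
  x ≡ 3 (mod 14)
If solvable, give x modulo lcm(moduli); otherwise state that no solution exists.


Moduli 21, 9, 14 are not pairwise coprime, so CRT works modulo lcm(m_i) when all pairwise compatibility conditions hold.
Pairwise compatibility: gcd(m_i, m_j) must divide a_i - a_j for every pair.
Merge one congruence at a time:
  Start: x ≡ 17 (mod 21).
  Combine with x ≡ 5 (mod 9): gcd(21, 9) = 3; 5 - 17 = -12, which IS divisible by 3, so compatible.
    Write x = 17 + 21·t and substitute into x ≡ 5 (mod 9): 21·t ≡ 5 − 17 = -12 (mod 9).
    Divide the congruence (and modulus) by g = 3: 7·t ≡ -4 (mod 3).
    Reduce coefficients mod 3: 1·t ≡ 2 (mod 3).
    So t ≡ 2 (mod 3).
    Then x = 17 + 21·2 = 59, valid modulo lcm(21, 9) = 63: x ≡ 59 (mod 63).
  Combine with x ≡ 3 (mod 14): gcd(63, 14) = 7; 3 - 59 = -56, which IS divisible by 7, so compatible.
    Write x = 59 + 63·t and substitute into x ≡ 3 (mod 14): 63·t ≡ 3 − 59 = -56 (mod 14).
    Divide the congruence (and modulus) by g = 7: 9·t ≡ -8 (mod 2).
    Reduce coefficients mod 2: 1·t ≡ 0 (mod 2).
    So t ≡ 0 (mod 2).
    Then x = 59 + 63·0 = 59, valid modulo lcm(63, 14) = 126: x ≡ 59 (mod 126).
Verify: 59 mod 21 = 17, 59 mod 9 = 5, 59 mod 14 = 3.

x ≡ 59 (mod 126).


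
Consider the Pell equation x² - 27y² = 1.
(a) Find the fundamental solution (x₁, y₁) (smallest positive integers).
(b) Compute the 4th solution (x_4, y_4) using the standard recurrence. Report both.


Step 1: Find the fundamental solution (x₁, y₁) of x² - 27y² = 1.
  Expand √27 as a continued fraction. a₀ = ⌊√27⌋ = 5; iterate m_{k+1} = d_k·a_k − m_k, d_{k+1} = (27 − m_{k+1}²)/d_k, a_{k+1} = ⌊(a₀ + m_{k+1})/d_{k+1}⌋ (starting m₀ = 0, d₀ = 1), with convergents p_k = a_k·p_{k-1} + p_{k-2}, q_k = a_k·q_{k-1} + q_{k-2} (p₋₁ = 1, q₋₁ = 0):
  k = 0: a₀ = 5; p₀/q₀ = 5/1; p₀² − 27·q₀² = 25 − 27 = -2.
  k = 1: m = 5, d = 2, a = ⌊(5 + 5)/2⌋ = 5; p/q = (5·5 + 1)/(5·1 + 0) = 26/5; p² − 27·q² = 676 − 675 = 1.
  The first convergent with p² − 27·q² = 1 gives the fundamental solution (x₁, y₁) = (26, 5).
Step 2: Apply the recurrence (x_{n+1}, y_{n+1}) = (x₁x_n + 27y₁y_n, x₁y_n + y₁x_n) repeatedly.
  From (x_1, y_1) = (26, 5): x_2 = 26·26 + 27·5·5 = 1351; y_2 = 26·5 + 5·26 = 260.
  From (x_2, y_2) = (1351, 260): x_3 = 26·1351 + 27·5·260 = 70226; y_3 = 26·260 + 5·1351 = 13515.
  From (x_3, y_3) = (70226, 13515): x_4 = 26·70226 + 27·5·13515 = 3650401; y_4 = 26·13515 + 5·70226 = 702520.
Step 3: Verify x_4² - 27·y_4² = 13325427460801 - 13325427460800 = 1 (should be 1). ✓

(x_1, y_1) = (26, 5); (x_4, y_4) = (3650401, 702520).


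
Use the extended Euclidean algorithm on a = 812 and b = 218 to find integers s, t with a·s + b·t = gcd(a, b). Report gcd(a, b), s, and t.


Euclidean algorithm on (812, 218) — divide until remainder is 0:
  812 = 3 · 218 + 158
  218 = 1 · 158 + 60
  158 = 2 · 60 + 38
  60 = 1 · 38 + 22
  38 = 1 · 22 + 16
  22 = 1 · 16 + 6
  16 = 2 · 6 + 4
  6 = 1 · 4 + 2
  4 = 2 · 2 + 0
gcd(812, 218) = 2.
Track Bezout coefficients alongside the remainders: start with r₀ = 812 = a·1 + b·0 (s = 1, t = 0) and r₁ = 218 = a·0 + b·1 (s = 0, t = 1); each new remainder r_{k+1} = r_{k-1} − q_k·r_k inherits s_{k+1} = s_{k-1} − q_k·s_k, t_{k+1} = t_{k-1} − q_k·t_k, so r_k = a·s_k + b·t_k at every step:
  q = 3: r = 158, s = 1 − 3·0 = 1, t = 0 − 3·1 = -3  (check: 812·1 + 218·(-3) = 158)
  q = 1: r = 60, s = 0 − 1·1 = -1, t = 1 − 1·(-3) = 4  (check: 812·(-1) + 218·4 = 60)
  q = 2: r = 38, s = 1 − 2·(-1) = 3, t = -3 − 2·4 = -11  (check: 812·3 + 218·(-11) = 38)
  q = 1: r = 22, s = -1 − 1·3 = -4, t = 4 − 1·(-11) = 15  (check: 812·(-4) + 218·15 = 22)
  q = 1: r = 16, s = 3 − 1·(-4) = 7, t = -11 − 1·15 = -26  (check: 812·7 + 218·(-26) = 16)
  q = 1: r = 6, s = -4 − 1·7 = -11, t = 15 − 1·(-26) = 41  (check: 812·(-11) + 218·41 = 6)
  q = 2: r = 4, s = 7 − 2·(-11) = 29, t = -26 − 2·41 = -108  (check: 812·29 + 218·(-108) = 4)
  q = 1: r = 2, s = -11 − 1·29 = -40, t = 41 − 1·(-108) = 149  (check: 812·(-40) + 218·149 = 2)
The row with r = 2 (the gcd) gives the Bezout coefficients s = -40, t = 149.
Result: 812 · (-40) + 218 · (149) = 2.

gcd(812, 218) = 2; s = -40, t = 149 (check: 812·(-40) + 218·149 = 2).


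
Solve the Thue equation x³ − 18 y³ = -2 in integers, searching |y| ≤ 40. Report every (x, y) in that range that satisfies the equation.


The equation is x³ - 18y³ = -2. For fixed y, x³ = 18·y³ − 2, so a solution requires the RHS to be a perfect cube.
Strategy: iterate y from -40 to 40, compute RHS = 18·y³ − 2, and check whether it is a (positive or negative) perfect cube.
Check small values of y:
  y = 0: RHS = -2 is not a perfect cube.
  y = 1: RHS = 16 is not a perfect cube.
  y = -1: RHS = -20 is not a perfect cube.
  y = 2: RHS = 142 is not a perfect cube.
  y = -2: RHS = -146 is not a perfect cube.
  y = 3: RHS = 484 is not a perfect cube.
  y = -3: RHS = -488 is not a perfect cube.
Continuing the search up to |y| = 40 finds no solutions either.
No (x, y) in the scanned range satisfies the equation.

No integer solutions with |y| ≤ 40.


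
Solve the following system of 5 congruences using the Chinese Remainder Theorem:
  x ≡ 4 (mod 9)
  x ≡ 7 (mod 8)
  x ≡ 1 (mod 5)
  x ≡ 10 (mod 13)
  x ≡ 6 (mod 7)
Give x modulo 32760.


Product of moduli M = 9 · 8 · 5 · 13 · 7 = 32760.
Merge one congruence at a time:
  Start: x ≡ 4 (mod 9).
  Combine with x ≡ 7 (mod 8); new modulus lcm = 72.
    Write x = 4 + 9·t and substitute into x ≡ 7 (mod 8): 9·t ≡ 7 − 4 = 3 (mod 8).
    Reduce coefficients mod 8: 1·t ≡ 3 (mod 8).
    So t ≡ 3 (mod 8).
    Then x = 4 + 9·3 = 31, valid modulo lcm(9, 8) = 72: x ≡ 31 (mod 72).
  Combine with x ≡ 1 (mod 5); new modulus lcm = 360.
    Write x = 31 + 72·t and substitute into x ≡ 1 (mod 5): 72·t ≡ 1 − 31 = -30 (mod 5).
    Reduce coefficients mod 5: 2·t ≡ 0 (mod 5).
    The inverse of 2 mod 5 is 3 (since 2·3 = 6 = 1·5 + 1), so t ≡ 3·0 = 0 ≡ 0 (mod 5).
    Then x = 31 + 72·0 = 31, valid modulo lcm(72, 5) = 360: x ≡ 31 (mod 360).
  Combine with x ≡ 10 (mod 13); new modulus lcm = 4680.
    Write x = 31 + 360·t and substitute into x ≡ 10 (mod 13): 360·t ≡ 10 − 31 = -21 (mod 13).
    Reduce coefficients mod 13: 9·t ≡ 5 (mod 13).
    The inverse of 9 mod 13 is 3 (since 9·3 = 27 = 2·13 + 1), so t ≡ 3·5 = 15 ≡ 2 (mod 13).
    Then x = 31 + 360·2 = 751, valid modulo lcm(360, 13) = 4680: x ≡ 751 (mod 4680).
  Combine with x ≡ 6 (mod 7); new modulus lcm = 32760.
    Write x = 751 + 4680·t and substitute into x ≡ 6 (mod 7): 4680·t ≡ 6 − 751 = -745 (mod 7).
    Reduce coefficients mod 7: 4·t ≡ 4 (mod 7).
    The inverse of 4 mod 7 is 2 (since 4·2 = 8 = 1·7 + 1), so t ≡ 2·4 = 8 ≡ 1 (mod 7).
    Then x = 751 + 4680·1 = 5431, valid modulo lcm(4680, 7) = 32760: x ≡ 5431 (mod 32760).
Verify against each original: 5431 mod 9 = 4, 5431 mod 8 = 7, 5431 mod 5 = 1, 5431 mod 13 = 10, 5431 mod 7 = 6.

x ≡ 5431 (mod 32760).


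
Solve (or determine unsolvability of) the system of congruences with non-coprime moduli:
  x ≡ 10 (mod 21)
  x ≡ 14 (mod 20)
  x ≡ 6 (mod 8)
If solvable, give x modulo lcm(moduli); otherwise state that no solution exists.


Moduli 21, 20, 8 are not pairwise coprime, so CRT works modulo lcm(m_i) when all pairwise compatibility conditions hold.
Pairwise compatibility: gcd(m_i, m_j) must divide a_i - a_j for every pair.
Merge one congruence at a time:
  Start: x ≡ 10 (mod 21).
  Combine with x ≡ 14 (mod 20): gcd(21, 20) = 1; 14 - 10 = 4, which IS divisible by 1, so compatible.
    Write x = 10 + 21·t and substitute into x ≡ 14 (mod 20): 21·t ≡ 14 − 10 = 4 (mod 20).
    Reduce coefficients mod 20: 1·t ≡ 4 (mod 20).
    So t ≡ 4 (mod 20).
    Then x = 10 + 21·4 = 94, valid modulo lcm(21, 20) = 420: x ≡ 94 (mod 420).
  Combine with x ≡ 6 (mod 8): gcd(420, 8) = 4; 6 - 94 = -88, which IS divisible by 4, so compatible.
    Write x = 94 + 420·t and substitute into x ≡ 6 (mod 8): 420·t ≡ 6 − 94 = -88 (mod 8).
    Divide the congruence (and modulus) by g = 4: 105·t ≡ -22 (mod 2).
    Reduce coefficients mod 2: 1·t ≡ 0 (mod 2).
    So t ≡ 0 (mod 2).
    Then x = 94 + 420·0 = 94, valid modulo lcm(420, 8) = 840: x ≡ 94 (mod 840).
Verify: 94 mod 21 = 10, 94 mod 20 = 14, 94 mod 8 = 6.

x ≡ 94 (mod 840).


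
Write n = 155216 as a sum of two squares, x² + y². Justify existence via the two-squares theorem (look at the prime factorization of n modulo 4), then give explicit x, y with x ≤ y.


Step 1: Factor n = 155216 = 2^4 · 89 · 109.
Step 2: Check the mod-4 condition on each prime factor: 2 = 2 (special); 89 ≡ 1 (mod 4), exponent 1; 109 ≡ 1 (mod 4), exponent 1.
All primes ≡ 3 (mod 4) appear to even exponent (or don't appear), so by the two-squares theorem n IS expressible as a sum of two squares.
Step 3: Build a representation. Group n = k² · m with k = 4 and m = 89 · 109 = 9701 (a product of primes ≡ 1 (mod 4)); a representation of m scales to one of n via (k·x)² + (k·y)² = k²(x² + y²). Each prime p ≡ 1 (mod 4) is itself a sum of two squares; find a² by testing p − a² for a perfect square:
  89: 89 − 1² = 88, 89 − 2² = 85, 89 − 3² = 80, 89 − 4² = 73, 89 − 5² = 64 = 8² ⇒ 89 = 5² + 8².
  109: 109 − 1² = 108, 109 − 2² = 105, 109 − 3² = 100 = 10² ⇒ 109 = 3² + 10².
  Combine using the Brahmagupta–Fibonacci identity (a² + b²)(c² + d²) = (ac − bd)² + (ad + bc)² = (ac + bd)² + (ad − bc)²:
  89 · 109 = 9701: from (5² + 8²)(3² + 10²), take (5·3 − 8·10, 5·10 + 8·3) = (15 − 80, 50 + 24) = (-65, 74); dropping signs (only squares matter) gives (65, 74); check 65² + 74² = 4225 + 5476 = 9701 ✓.
  Scale by k = 4: (4·65, 4·74) = (260, 296).
Step 4: Order so x ≤ y and verify: 260² + 296² = 67600 + 87616 = 155216 = n. ✓

n = 155216 = 260² + 296² (one valid representation with x ≤ y).


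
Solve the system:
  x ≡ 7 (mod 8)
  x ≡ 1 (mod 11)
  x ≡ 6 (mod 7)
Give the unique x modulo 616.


Moduli 8, 11, 7 are pairwise coprime; by CRT there is a unique solution modulo M = 8 · 11 · 7 = 616.
Solve pairwise, accumulating the modulus:
  Start with x ≡ 7 (mod 8).
  Combine with x ≡ 1 (mod 11): since gcd(8, 11) = 1, we get a unique residue mod 88.
    Write x = 7 + 8·t and substitute into x ≡ 1 (mod 11): 8·t ≡ 1 − 7 = -6 (mod 11).
    Reduce coefficients mod 11: 8·t ≡ 5 (mod 11).
    The inverse of 8 mod 11 is 7 (since 8·7 = 56 = 5·11 + 1), so t ≡ 7·5 = 35 ≡ 2 (mod 11).
    Then x = 7 + 8·2 = 23, valid modulo lcm(8, 11) = 88: x ≡ 23 (mod 88).
  Combine with x ≡ 6 (mod 7): since gcd(88, 7) = 1, we get a unique residue mod 616.
    Write x = 23 + 88·t and substitute into x ≡ 6 (mod 7): 88·t ≡ 6 − 23 = -17 (mod 7).
    Reduce coefficients mod 7: 4·t ≡ 4 (mod 7).
    The inverse of 4 mod 7 is 2 (since 4·2 = 8 = 1·7 + 1), so t ≡ 2·4 = 8 ≡ 1 (mod 7).
    Then x = 23 + 88·1 = 111, valid modulo lcm(88, 7) = 616: x ≡ 111 (mod 616).
Verify: 111 mod 8 = 7 ✓, 111 mod 11 = 1 ✓, 111 mod 7 = 6 ✓.

x ≡ 111 (mod 616).


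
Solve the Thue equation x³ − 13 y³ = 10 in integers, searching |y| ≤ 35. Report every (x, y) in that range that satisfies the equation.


The equation is x³ - 13y³ = 10. For fixed y, x³ = 13·y³ + 10, so a solution requires the RHS to be a perfect cube.
Strategy: iterate y from -35 to 35, compute RHS = 13·y³ + 10, and check whether it is a (positive or negative) perfect cube.
Check small values of y:
  y = 0: RHS = 10 is not a perfect cube.
  y = 1: RHS = 23 is not a perfect cube.
  y = -1: RHS = -3 is not a perfect cube.
  y = 2: RHS = 114 is not a perfect cube.
  y = -2: RHS = -94 is not a perfect cube.
  y = 3: RHS = 361 is not a perfect cube.
  y = -3: RHS = -341 is not a perfect cube.
Continuing the search up to |y| = 35 finds no solutions either.
No (x, y) in the scanned range satisfies the equation.

No integer solutions with |y| ≤ 35.


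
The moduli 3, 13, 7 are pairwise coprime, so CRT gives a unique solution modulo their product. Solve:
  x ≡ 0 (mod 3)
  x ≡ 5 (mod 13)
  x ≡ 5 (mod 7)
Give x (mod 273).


Moduli 3, 13, 7 are pairwise coprime; by CRT there is a unique solution modulo M = 3 · 13 · 7 = 273.
Solve pairwise, accumulating the modulus:
  Start with x ≡ 0 (mod 3).
  Combine with x ≡ 5 (mod 13): since gcd(3, 13) = 1, we get a unique residue mod 39.
    Write x = 0 + 3·t and substitute into x ≡ 5 (mod 13): 3·t ≡ 5 − 0 = 5 (mod 13).
    The inverse of 3 mod 13 is 9 (since 3·9 = 27 = 2·13 + 1), so t ≡ 9·5 = 45 ≡ 6 (mod 13).
    Then x = 0 + 3·6 = 18, valid modulo lcm(3, 13) = 39: x ≡ 18 (mod 39).
  Combine with x ≡ 5 (mod 7): since gcd(39, 7) = 1, we get a unique residue mod 273.
    Write x = 18 + 39·t and substitute into x ≡ 5 (mod 7): 39·t ≡ 5 − 18 = -13 (mod 7).
    Reduce coefficients mod 7: 4·t ≡ 1 (mod 7).
    The inverse of 4 mod 7 is 2 (since 4·2 = 8 = 1·7 + 1), so t ≡ 2·1 = 2 ≡ 2 (mod 7).
    Then x = 18 + 39·2 = 96, valid modulo lcm(39, 7) = 273: x ≡ 96 (mod 273).
Verify: 96 mod 3 = 0 ✓, 96 mod 13 = 5 ✓, 96 mod 7 = 5 ✓.

x ≡ 96 (mod 273).


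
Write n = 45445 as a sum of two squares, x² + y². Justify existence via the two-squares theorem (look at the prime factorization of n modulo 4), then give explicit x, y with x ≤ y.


Step 1: Factor n = 45445 = 5 · 61 · 149.
Step 2: Check the mod-4 condition on each prime factor: 5 ≡ 1 (mod 4), exponent 1; 61 ≡ 1 (mod 4), exponent 1; 149 ≡ 1 (mod 4), exponent 1.
All primes ≡ 3 (mod 4) appear to even exponent (or don't appear), so by the two-squares theorem n IS expressible as a sum of two squares.
Step 3: Build a representation. Here n = 5 · 61 · 149 is a product of primes ≡ 1 (mod 4). Each prime p ≡ 1 (mod 4) is itself a sum of two squares; find a² by testing p − a² for a perfect square:
  5: 5 − 1² = 4 = 2² ⇒ 5 = 1² + 2².
  61: 61 − 1² = 60, 61 − 2² = 57, 61 − 3² = 52, 61 − 4² = 45, 61 − 5² = 36 = 6² ⇒ 61 = 5² + 6².
  149: 149 − 1² = 148, 149 − 2² = 145, 149 − 3² = 140, 149 − 4² = 133, 149 − 5² = 124, 149 − 6² = 113, 149 − 7² = 100 = 10² ⇒ 149 = 7² + 10².
  Combine using the Brahmagupta–Fibonacci identity (a² + b²)(c² + d²) = (ac − bd)² + (ad + bc)² = (ac + bd)² + (ad − bc)²:
  5 · 61 = 305: from (1² + 2²)(5² + 6²), take (1·5 − 2·6, 1·6 + 2·5) = (5 − 12, 6 + 10) = (-7, 16); dropping signs (only squares matter) gives (7, 16); check 7² + 16² = 49 + 256 = 305 ✓.
  305 · 149 = 45445: from (7² + 16²)(7² + 10²), take (7·7 − 16·10, 7·10 + 16·7) = (49 − 160, 70 + 112) = (-111, 182); dropping signs (only squares matter) gives (111, 182); check 111² + 182² = 12321 + 33124 = 45445 ✓.
Step 4: Order so x ≤ y and verify: 111² + 182² = 12321 + 33124 = 45445 = n. ✓

n = 45445 = 111² + 182² (one valid representation with x ≤ y).


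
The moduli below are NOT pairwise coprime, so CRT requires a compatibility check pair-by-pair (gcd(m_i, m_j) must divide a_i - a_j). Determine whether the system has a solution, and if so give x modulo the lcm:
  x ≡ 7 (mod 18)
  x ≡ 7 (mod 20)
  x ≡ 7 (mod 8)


Moduli 18, 20, 8 are not pairwise coprime, so CRT works modulo lcm(m_i) when all pairwise compatibility conditions hold.
Pairwise compatibility: gcd(m_i, m_j) must divide a_i - a_j for every pair.
Merge one congruence at a time:
  Start: x ≡ 7 (mod 18).
  Combine with x ≡ 7 (mod 20): gcd(18, 20) = 2; 7 - 7 = 0, which IS divisible by 2, so compatible.
    Write x = 7 + 18·t and substitute into x ≡ 7 (mod 20): 18·t ≡ 7 − 7 = 0 (mod 20).
    Divide the congruence (and modulus) by g = 2: 9·t ≡ 0 (mod 10).
    The inverse of 9 mod 10 is 9 (since 9·9 = 81 = 8·10 + 1), so t ≡ 9·0 = 0 ≡ 0 (mod 10).
    Then x = 7 + 18·0 = 7, valid modulo lcm(18, 20) = 180: x ≡ 7 (mod 180).
  Combine with x ≡ 7 (mod 8): gcd(180, 8) = 4; 7 - 7 = 0, which IS divisible by 4, so compatible.
    Write x = 7 + 180·t and substitute into x ≡ 7 (mod 8): 180·t ≡ 7 − 7 = 0 (mod 8).
    Divide the congruence (and modulus) by g = 4: 45·t ≡ 0 (mod 2).
    Reduce coefficients mod 2: 1·t ≡ 0 (mod 2).
    So t ≡ 0 (mod 2).
    Then x = 7 + 180·0 = 7, valid modulo lcm(180, 8) = 360: x ≡ 7 (mod 360).
Verify: 7 mod 18 = 7, 7 mod 20 = 7, 7 mod 8 = 7.

x ≡ 7 (mod 360).


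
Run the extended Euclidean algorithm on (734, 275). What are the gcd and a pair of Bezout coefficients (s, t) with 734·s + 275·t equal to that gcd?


Euclidean algorithm on (734, 275) — divide until remainder is 0:
  734 = 2 · 275 + 184
  275 = 1 · 184 + 91
  184 = 2 · 91 + 2
  91 = 45 · 2 + 1
  2 = 2 · 1 + 0
gcd(734, 275) = 1.
Track Bezout coefficients alongside the remainders: start with r₀ = 734 = a·1 + b·0 (s = 1, t = 0) and r₁ = 275 = a·0 + b·1 (s = 0, t = 1); each new remainder r_{k+1} = r_{k-1} − q_k·r_k inherits s_{k+1} = s_{k-1} − q_k·s_k, t_{k+1} = t_{k-1} − q_k·t_k, so r_k = a·s_k + b·t_k at every step:
  q = 2: r = 184, s = 1 − 2·0 = 1, t = 0 − 2·1 = -2  (check: 734·1 + 275·(-2) = 184)
  q = 1: r = 91, s = 0 − 1·1 = -1, t = 1 − 1·(-2) = 3  (check: 734·(-1) + 275·3 = 91)
  q = 2: r = 2, s = 1 − 2·(-1) = 3, t = -2 − 2·3 = -8  (check: 734·3 + 275·(-8) = 2)
  q = 45: r = 1, s = -1 − 45·3 = -136, t = 3 − 45·(-8) = 363  (check: 734·(-136) + 275·363 = 1)
The row with r = 1 (the gcd) gives the Bezout coefficients s = -136, t = 363.
Result: 734 · (-136) + 275 · (363) = 1.

gcd(734, 275) = 1; s = -136, t = 363 (check: 734·(-136) + 275·363 = 1).


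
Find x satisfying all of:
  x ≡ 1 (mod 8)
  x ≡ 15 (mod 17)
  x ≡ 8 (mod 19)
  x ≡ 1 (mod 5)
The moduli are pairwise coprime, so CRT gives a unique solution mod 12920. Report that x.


Product of moduli M = 8 · 17 · 19 · 5 = 12920.
Merge one congruence at a time:
  Start: x ≡ 1 (mod 8).
  Combine with x ≡ 15 (mod 17); new modulus lcm = 136.
    Write x = 1 + 8·t and substitute into x ≡ 15 (mod 17): 8·t ≡ 15 − 1 = 14 (mod 17).
    The inverse of 8 mod 17 is 15 (since 8·15 = 120 = 7·17 + 1), so t ≡ 15·14 = 210 ≡ 6 (mod 17).
    Then x = 1 + 8·6 = 49, valid modulo lcm(8, 17) = 136: x ≡ 49 (mod 136).
  Combine with x ≡ 8 (mod 19); new modulus lcm = 2584.
    Write x = 49 + 136·t and substitute into x ≡ 8 (mod 19): 136·t ≡ 8 − 49 = -41 (mod 19).
    Reduce coefficients mod 19: 3·t ≡ 16 (mod 19).
    The inverse of 3 mod 19 is 13 (since 3·13 = 39 = 2·19 + 1), so t ≡ 13·16 = 208 ≡ 18 (mod 19).
    Then x = 49 + 136·18 = 2497, valid modulo lcm(136, 19) = 2584: x ≡ 2497 (mod 2584).
  Combine with x ≡ 1 (mod 5); new modulus lcm = 12920.
    Write x = 2497 + 2584·t and substitute into x ≡ 1 (mod 5): 2584·t ≡ 1 − 2497 = -2496 (mod 5).
    Reduce coefficients mod 5: 4·t ≡ 4 (mod 5).
    The inverse of 4 mod 5 is 4 (since 4·4 = 16 = 3·5 + 1), so t ≡ 4·4 = 16 ≡ 1 (mod 5).
    Then x = 2497 + 2584·1 = 5081, valid modulo lcm(2584, 5) = 12920: x ≡ 5081 (mod 12920).
Verify against each original: 5081 mod 8 = 1, 5081 mod 17 = 15, 5081 mod 19 = 8, 5081 mod 5 = 1.

x ≡ 5081 (mod 12920).


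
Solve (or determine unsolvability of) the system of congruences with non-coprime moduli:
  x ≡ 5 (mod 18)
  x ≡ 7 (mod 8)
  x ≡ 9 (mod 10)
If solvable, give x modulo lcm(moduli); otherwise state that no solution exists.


Moduli 18, 8, 10 are not pairwise coprime, so CRT works modulo lcm(m_i) when all pairwise compatibility conditions hold.
Pairwise compatibility: gcd(m_i, m_j) must divide a_i - a_j for every pair.
Merge one congruence at a time:
  Start: x ≡ 5 (mod 18).
  Combine with x ≡ 7 (mod 8): gcd(18, 8) = 2; 7 - 5 = 2, which IS divisible by 2, so compatible.
    Write x = 5 + 18·t and substitute into x ≡ 7 (mod 8): 18·t ≡ 7 − 5 = 2 (mod 8).
    Divide the congruence (and modulus) by g = 2: 9·t ≡ 1 (mod 4).
    Reduce coefficients mod 4: 1·t ≡ 1 (mod 4).
    So t ≡ 1 (mod 4).
    Then x = 5 + 18·1 = 23, valid modulo lcm(18, 8) = 72: x ≡ 23 (mod 72).
  Combine with x ≡ 9 (mod 10): gcd(72, 10) = 2; 9 - 23 = -14, which IS divisible by 2, so compatible.
    Write x = 23 + 72·t and substitute into x ≡ 9 (mod 10): 72·t ≡ 9 − 23 = -14 (mod 10).
    Divide the congruence (and modulus) by g = 2: 36·t ≡ -7 (mod 5).
    Reduce coefficients mod 5: 1·t ≡ 3 (mod 5).
    So t ≡ 3 (mod 5).
    Then x = 23 + 72·3 = 239, valid modulo lcm(72, 10) = 360: x ≡ 239 (mod 360).
Verify: 239 mod 18 = 5, 239 mod 8 = 7, 239 mod 10 = 9.

x ≡ 239 (mod 360).


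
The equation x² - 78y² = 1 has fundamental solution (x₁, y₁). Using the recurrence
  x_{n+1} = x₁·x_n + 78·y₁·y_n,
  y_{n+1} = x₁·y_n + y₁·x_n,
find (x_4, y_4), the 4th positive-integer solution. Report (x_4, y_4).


Step 1: Find the fundamental solution (x₁, y₁) of x² - 78y² = 1.
  Expand √78 as a continued fraction. a₀ = ⌊√78⌋ = 8; iterate m_{k+1} = d_k·a_k − m_k, d_{k+1} = (78 − m_{k+1}²)/d_k, a_{k+1} = ⌊(a₀ + m_{k+1})/d_{k+1}⌋ (starting m₀ = 0, d₀ = 1), with convergents p_k = a_k·p_{k-1} + p_{k-2}, q_k = a_k·q_{k-1} + q_{k-2} (p₋₁ = 1, q₋₁ = 0):
  k = 0: a₀ = 8; p₀/q₀ = 8/1; p₀² − 78·q₀² = 64 − 78 = -14.
  k = 1: m = 8, d = 14, a = ⌊(8 + 8)/14⌋ = 1; p/q = (1·8 + 1)/(1·1 + 0) = 9/1; p² − 78·q² = 81 − 78 = 3.
  k = 2: m = 6, d = 3, a = ⌊(8 + 6)/3⌋ = 4; p/q = (4·9 + 8)/(4·1 + 1) = 44/5; p² − 78·q² = 1936 − 1950 = -14.
  k = 3: m = 6, d = 14, a = ⌊(8 + 6)/14⌋ = 1; p/q = (1·44 + 9)/(1·5 + 1) = 53/6; p² − 78·q² = 2809 − 2808 = 1.
  The first convergent with p² − 78·q² = 1 gives the fundamental solution (x₁, y₁) = (53, 6).
Step 2: Apply the recurrence (x_{n+1}, y_{n+1}) = (x₁x_n + 78y₁y_n, x₁y_n + y₁x_n) repeatedly.
  From (x_1, y_1) = (53, 6): x_2 = 53·53 + 78·6·6 = 5617; y_2 = 53·6 + 6·53 = 636.
  From (x_2, y_2) = (5617, 636): x_3 = 53·5617 + 78·6·636 = 595349; y_3 = 53·636 + 6·5617 = 67410.
  From (x_3, y_3) = (595349, 67410): x_4 = 53·595349 + 78·6·67410 = 63101377; y_4 = 53·67410 + 6·595349 = 7144824.
Step 3: Verify x_4² - 78·y_4² = 3981783779296129 - 3981783779296128 = 1 (should be 1). ✓

(x_1, y_1) = (53, 6); (x_4, y_4) = (63101377, 7144824).


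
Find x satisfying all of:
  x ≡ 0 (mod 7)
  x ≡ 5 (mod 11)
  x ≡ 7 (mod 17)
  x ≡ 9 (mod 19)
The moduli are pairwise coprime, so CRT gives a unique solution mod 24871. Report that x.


Product of moduli M = 7 · 11 · 17 · 19 = 24871.
Merge one congruence at a time:
  Start: x ≡ 0 (mod 7).
  Combine with x ≡ 5 (mod 11); new modulus lcm = 77.
    Write x = 0 + 7·t and substitute into x ≡ 5 (mod 11): 7·t ≡ 5 − 0 = 5 (mod 11).
    The inverse of 7 mod 11 is 8 (since 7·8 = 56 = 5·11 + 1), so t ≡ 8·5 = 40 ≡ 7 (mod 11).
    Then x = 0 + 7·7 = 49, valid modulo lcm(7, 11) = 77: x ≡ 49 (mod 77).
  Combine with x ≡ 7 (mod 17); new modulus lcm = 1309.
    Write x = 49 + 77·t and substitute into x ≡ 7 (mod 17): 77·t ≡ 7 − 49 = -42 (mod 17).
    Reduce coefficients mod 17: 9·t ≡ 9 (mod 17).
    The inverse of 9 mod 17 is 2 (since 9·2 = 18 = 1·17 + 1), so t ≡ 2·9 = 18 ≡ 1 (mod 17).
    Then x = 49 + 77·1 = 126, valid modulo lcm(77, 17) = 1309: x ≡ 126 (mod 1309).
  Combine with x ≡ 9 (mod 19); new modulus lcm = 24871.
    Write x = 126 + 1309·t and substitute into x ≡ 9 (mod 19): 1309·t ≡ 9 − 126 = -117 (mod 19).
    Reduce coefficients mod 19: 17·t ≡ 16 (mod 19).
    The inverse of 17 mod 19 is 9 (since 17·9 = 153 = 8·19 + 1), so t ≡ 9·16 = 144 ≡ 11 (mod 19).
    Then x = 126 + 1309·11 = 14525, valid modulo lcm(1309, 19) = 24871: x ≡ 14525 (mod 24871).
Verify against each original: 14525 mod 7 = 0, 14525 mod 11 = 5, 14525 mod 17 = 7, 14525 mod 19 = 9.

x ≡ 14525 (mod 24871).


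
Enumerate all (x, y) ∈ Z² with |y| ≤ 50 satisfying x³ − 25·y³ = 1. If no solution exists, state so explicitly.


The equation is x³ - 25y³ = 1. For fixed y, x³ = 25·y³ + 1, so a solution requires the RHS to be a perfect cube.
Strategy: iterate y from -50 to 50, compute RHS = 25·y³ + 1, and check whether it is a (positive or negative) perfect cube.
Check small values of y:
  y = 0: RHS = 1 = (1)³ ⇒ x = 1 works.
  y = 1: RHS = 26 is not a perfect cube.
  y = -1: RHS = -24 is not a perfect cube.
  y = 2: RHS = 201 is not a perfect cube.
  y = -2: RHS = -199 is not a perfect cube.
  y = 3: RHS = 676 is not a perfect cube.
  y = -3: RHS = -674 is not a perfect cube.
Continuing the search up to |y| = 50 finds no further solutions beyond those listed.
Collected solutions: (1, 0).

Solutions (with |y| ≤ 50): (1, 0).


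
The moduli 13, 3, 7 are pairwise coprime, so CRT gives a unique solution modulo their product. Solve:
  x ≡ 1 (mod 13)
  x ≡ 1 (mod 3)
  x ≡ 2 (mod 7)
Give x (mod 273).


Moduli 13, 3, 7 are pairwise coprime; by CRT there is a unique solution modulo M = 13 · 3 · 7 = 273.
Solve pairwise, accumulating the modulus:
  Start with x ≡ 1 (mod 13).
  Combine with x ≡ 1 (mod 3): since gcd(13, 3) = 1, we get a unique residue mod 39.
    Write x = 1 + 13·t and substitute into x ≡ 1 (mod 3): 13·t ≡ 1 − 1 = 0 (mod 3).
    Reduce coefficients mod 3: 1·t ≡ 0 (mod 3).
    So t ≡ 0 (mod 3).
    Then x = 1 + 13·0 = 1, valid modulo lcm(13, 3) = 39: x ≡ 1 (mod 39).
  Combine with x ≡ 2 (mod 7): since gcd(39, 7) = 1, we get a unique residue mod 273.
    Write x = 1 + 39·t and substitute into x ≡ 2 (mod 7): 39·t ≡ 2 − 1 = 1 (mod 7).
    Reduce coefficients mod 7: 4·t ≡ 1 (mod 7).
    The inverse of 4 mod 7 is 2 (since 4·2 = 8 = 1·7 + 1), so t ≡ 2·1 = 2 ≡ 2 (mod 7).
    Then x = 1 + 39·2 = 79, valid modulo lcm(39, 7) = 273: x ≡ 79 (mod 273).
Verify: 79 mod 13 = 1 ✓, 79 mod 3 = 1 ✓, 79 mod 7 = 2 ✓.

x ≡ 79 (mod 273).


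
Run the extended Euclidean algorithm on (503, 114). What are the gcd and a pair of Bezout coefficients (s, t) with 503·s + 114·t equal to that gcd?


Euclidean algorithm on (503, 114) — divide until remainder is 0:
  503 = 4 · 114 + 47
  114 = 2 · 47 + 20
  47 = 2 · 20 + 7
  20 = 2 · 7 + 6
  7 = 1 · 6 + 1
  6 = 6 · 1 + 0
gcd(503, 114) = 1.
Track Bezout coefficients alongside the remainders: start with r₀ = 503 = a·1 + b·0 (s = 1, t = 0) and r₁ = 114 = a·0 + b·1 (s = 0, t = 1); each new remainder r_{k+1} = r_{k-1} − q_k·r_k inherits s_{k+1} = s_{k-1} − q_k·s_k, t_{k+1} = t_{k-1} − q_k·t_k, so r_k = a·s_k + b·t_k at every step:
  q = 4: r = 47, s = 1 − 4·0 = 1, t = 0 − 4·1 = -4  (check: 503·1 + 114·(-4) = 47)
  q = 2: r = 20, s = 0 − 2·1 = -2, t = 1 − 2·(-4) = 9  (check: 503·(-2) + 114·9 = 20)
  q = 2: r = 7, s = 1 − 2·(-2) = 5, t = -4 − 2·9 = -22  (check: 503·5 + 114·(-22) = 7)
  q = 2: r = 6, s = -2 − 2·5 = -12, t = 9 − 2·(-22) = 53  (check: 503·(-12) + 114·53 = 6)
  q = 1: r = 1, s = 5 − 1·(-12) = 17, t = -22 − 1·53 = -75  (check: 503·17 + 114·(-75) = 1)
The row with r = 1 (the gcd) gives the Bezout coefficients s = 17, t = -75.
Result: 503 · (17) + 114 · (-75) = 1.

gcd(503, 114) = 1; s = 17, t = -75 (check: 503·17 + 114·(-75) = 1).


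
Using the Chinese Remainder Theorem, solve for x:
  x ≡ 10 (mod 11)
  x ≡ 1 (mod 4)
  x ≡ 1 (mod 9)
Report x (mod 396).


Moduli 11, 4, 9 are pairwise coprime; by CRT there is a unique solution modulo M = 11 · 4 · 9 = 396.
Solve pairwise, accumulating the modulus:
  Start with x ≡ 10 (mod 11).
  Combine with x ≡ 1 (mod 4): since gcd(11, 4) = 1, we get a unique residue mod 44.
    Write x = 10 + 11·t and substitute into x ≡ 1 (mod 4): 11·t ≡ 1 − 10 = -9 (mod 4).
    Reduce coefficients mod 4: 3·t ≡ 3 (mod 4).
    The inverse of 3 mod 4 is 3 (since 3·3 = 9 = 2·4 + 1), so t ≡ 3·3 = 9 ≡ 1 (mod 4).
    Then x = 10 + 11·1 = 21, valid modulo lcm(11, 4) = 44: x ≡ 21 (mod 44).
  Combine with x ≡ 1 (mod 9): since gcd(44, 9) = 1, we get a unique residue mod 396.
    Write x = 21 + 44·t and substitute into x ≡ 1 (mod 9): 44·t ≡ 1 − 21 = -20 (mod 9).
    Reduce coefficients mod 9: 8·t ≡ 7 (mod 9).
    The inverse of 8 mod 9 is 8 (since 8·8 = 64 = 7·9 + 1), so t ≡ 8·7 = 56 ≡ 2 (mod 9).
    Then x = 21 + 44·2 = 109, valid modulo lcm(44, 9) = 396: x ≡ 109 (mod 396).
Verify: 109 mod 11 = 10 ✓, 109 mod 4 = 1 ✓, 109 mod 9 = 1 ✓.

x ≡ 109 (mod 396).


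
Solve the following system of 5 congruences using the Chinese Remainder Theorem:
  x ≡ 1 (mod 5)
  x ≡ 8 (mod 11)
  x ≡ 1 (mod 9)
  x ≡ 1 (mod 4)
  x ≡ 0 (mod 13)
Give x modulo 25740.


Product of moduli M = 5 · 11 · 9 · 4 · 13 = 25740.
Merge one congruence at a time:
  Start: x ≡ 1 (mod 5).
  Combine with x ≡ 8 (mod 11); new modulus lcm = 55.
    Write x = 1 + 5·t and substitute into x ≡ 8 (mod 11): 5·t ≡ 8 − 1 = 7 (mod 11).
    The inverse of 5 mod 11 is 9 (since 5·9 = 45 = 4·11 + 1), so t ≡ 9·7 = 63 ≡ 8 (mod 11).
    Then x = 1 + 5·8 = 41, valid modulo lcm(5, 11) = 55: x ≡ 41 (mod 55).
  Combine with x ≡ 1 (mod 9); new modulus lcm = 495.
    Write x = 41 + 55·t and substitute into x ≡ 1 (mod 9): 55·t ≡ 1 − 41 = -40 (mod 9).
    Reduce coefficients mod 9: 1·t ≡ 5 (mod 9).
    So t ≡ 5 (mod 9).
    Then x = 41 + 55·5 = 316, valid modulo lcm(55, 9) = 495: x ≡ 316 (mod 495).
  Combine with x ≡ 1 (mod 4); new modulus lcm = 1980.
    Write x = 316 + 495·t and substitute into x ≡ 1 (mod 4): 495·t ≡ 1 − 316 = -315 (mod 4).
    Reduce coefficients mod 4: 3·t ≡ 1 (mod 4).
    The inverse of 3 mod 4 is 3 (since 3·3 = 9 = 2·4 + 1), so t ≡ 3·1 = 3 ≡ 3 (mod 4).
    Then x = 316 + 495·3 = 1801, valid modulo lcm(495, 4) = 1980: x ≡ 1801 (mod 1980).
  Combine with x ≡ 0 (mod 13); new modulus lcm = 25740.
    Write x = 1801 + 1980·t and substitute into x ≡ 0 (mod 13): 1980·t ≡ 0 − 1801 = -1801 (mod 13).
    Reduce coefficients mod 13: 4·t ≡ 6 (mod 13).
    The inverse of 4 mod 13 is 10 (since 4·10 = 40 = 3·13 + 1), so t ≡ 10·6 = 60 ≡ 8 (mod 13).
    Then x = 1801 + 1980·8 = 17641, valid modulo lcm(1980, 13) = 25740: x ≡ 17641 (mod 25740).
Verify against each original: 17641 mod 5 = 1, 17641 mod 11 = 8, 17641 mod 9 = 1, 17641 mod 4 = 1, 17641 mod 13 = 0.

x ≡ 17641 (mod 25740).


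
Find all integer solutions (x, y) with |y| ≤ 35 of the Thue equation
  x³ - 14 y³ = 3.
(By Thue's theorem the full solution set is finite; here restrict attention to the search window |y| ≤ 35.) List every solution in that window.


The equation is x³ - 14y³ = 3. For fixed y, x³ = 14·y³ + 3, so a solution requires the RHS to be a perfect cube.
Strategy: iterate y from -35 to 35, compute RHS = 14·y³ + 3, and check whether it is a (positive or negative) perfect cube.
Check small values of y:
  y = 0: RHS = 3 is not a perfect cube.
  y = 1: RHS = 17 is not a perfect cube.
  y = -1: RHS = -11 is not a perfect cube.
  y = 2: RHS = 115 is not a perfect cube.
  y = -2: RHS = -109 is not a perfect cube.
  y = 3: RHS = 381 is not a perfect cube.
  y = -3: RHS = -375 is not a perfect cube.
Continuing the search up to |y| = 35 finds no solutions either.
No (x, y) in the scanned range satisfies the equation.

No integer solutions with |y| ≤ 35.


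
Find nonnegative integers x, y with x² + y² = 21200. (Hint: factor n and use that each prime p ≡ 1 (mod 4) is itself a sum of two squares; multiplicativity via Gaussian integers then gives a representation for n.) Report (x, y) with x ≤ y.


Step 1: Factor n = 21200 = 2^4 · 5^2 · 53.
Step 2: Check the mod-4 condition on each prime factor: 2 = 2 (special); 5 ≡ 1 (mod 4), exponent 2; 53 ≡ 1 (mod 4), exponent 1.
All primes ≡ 3 (mod 4) appear to even exponent (or don't appear), so by the two-squares theorem n IS expressible as a sum of two squares.
Step 3: Build a representation. Group n = k² · m with k = 4 and m = 5 · 5 · 53 = 1325 (a product of primes ≡ 1 (mod 4)); a representation of m scales to one of n via (k·x)² + (k·y)² = k²(x² + y²). Each prime p ≡ 1 (mod 4) is itself a sum of two squares; find a² by testing p − a² for a perfect square:
  5: 5 − 1² = 4 = 2² ⇒ 5 = 1² + 2².
  53: 53 − 1² = 52, 53 − 2² = 49 = 7² ⇒ 53 = 2² + 7².
  Combine using the Brahmagupta–Fibonacci identity (a² + b²)(c² + d²) = (ac − bd)² + (ad + bc)² = (ac + bd)² + (ad − bc)²:
  5 · 5 = 25: from (1² + 2²)(1² + 2²), take (1·1 − 2·2, 1·2 + 2·1) = (1 − 4, 2 + 2) = (-3, 4); dropping signs (only squares matter) gives (3, 4); check 3² + 4² = 9 + 16 = 25 ✓.
  25 · 53 = 1325: from (3² + 4²)(2² + 7²), take (3·2 − 4·7, 3·7 + 4·2) = (6 − 28, 21 + 8) = (-22, 29); dropping signs (only squares matter) gives (22, 29); check 22² + 29² = 484 + 841 = 1325 ✓.
  Scale by k = 4: (4·22, 4·29) = (88, 116).
Step 4: Order so x ≤ y and verify: 88² + 116² = 7744 + 13456 = 21200 = n. ✓

n = 21200 = 88² + 116² (one valid representation with x ≤ y).
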